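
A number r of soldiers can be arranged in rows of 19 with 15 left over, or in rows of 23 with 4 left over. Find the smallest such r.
M = 19 × 23 = 437. M₁ = 23, y₁ ≡ 5 (mod 19). M₂ = 19, y₂ ≡ 17 (mod 23). r = 15×23×5 + 4×19×17 ≡ 395 (mod 437)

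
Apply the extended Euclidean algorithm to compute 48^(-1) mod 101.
Extended GCD: 48(40) + 101(-19) = 1. So 48^(-1) ≡ 40 mod 101. Verify: 48 × 40 = 1920 ≡ 1 mod 101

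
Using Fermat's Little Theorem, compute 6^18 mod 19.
By Fermat's Little Theorem, 6^{18} ≡ 1 mod 19 since 19 is prime and gcd(6, 19) = 1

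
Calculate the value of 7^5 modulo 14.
By repeated squaring mod 14: 7^{1}≡7, 7^{2}≡7, 7^{4}≡7. Then 7^{5} = 7^{4+1} ≡ 7 × 7 ≡ 7 mod 14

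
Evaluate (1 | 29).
(1/29) = 1^{14} mod 29 = 1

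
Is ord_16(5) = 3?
Powers of 5 mod 16: 5^1≡5, 5^2≡9, 5^3≡13, 5^4≡1. 5^3≡13≢1, so ord ≠ 3. No, the actual order is 4.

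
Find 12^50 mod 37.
Using Fermat: 12^{36} ≡ 1 mod 37. 50 ≡ 14 mod 36. So 12^{50} ≡ 12^{14} ≡ 7 mod 37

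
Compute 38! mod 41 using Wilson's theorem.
(40)! = (38)! × (39) × (40) ≡ -1 mod 41. So (38)! ≡ -1 × [(40)(39)]^(-1) ≡ 20 mod 41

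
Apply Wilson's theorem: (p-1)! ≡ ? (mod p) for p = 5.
By Wilson's theorem, (4)! ≡ -1 ≡ 4 (mod 5)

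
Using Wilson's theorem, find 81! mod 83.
(82)! = (81)! × (82) ≡ -1 mod 83. So (81)! ≡ -1 × (82)^(-1) ≡ (-1)×(-1) = 1 mod 83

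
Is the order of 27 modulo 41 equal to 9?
Powers of 27 mod 41: 27^1≡27, 27^2≡32, 27^3≡3, 27^4≡40, 27^5≡14, 27^6≡9, 27^7≡38, 27^8≡1. Already 27^8≡1, so the order is 8 < 9. No, the actual order is 8.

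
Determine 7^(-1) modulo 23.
Since 23 is prime, by Fermat 7^(-1) ≡ 7^{21} ≡ 10 mod 23. Verify: 7 × 10 = 70 ≡ 1 mod 23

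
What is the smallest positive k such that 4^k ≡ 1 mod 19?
Powers of 4 mod 19: 4^1≡4, 4^2≡16, 4^3≡7, 4^4≡9, 4^5≡17, 4^6≡11, 4^7≡6, 4^8≡5, 4^9≡1. ord_19(4) = 9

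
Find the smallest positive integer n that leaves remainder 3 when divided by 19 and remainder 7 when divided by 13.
M = 19 × 13 = 247. M₁ = 13, y₁ ≡ 3 (mod 19). M₂ = 19, y₂ ≡ 11 (mod 13). n = 3×13×3 + 7×19×11 ≡ 98 (mod 247)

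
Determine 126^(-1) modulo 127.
Since 127 is prime, by Fermat 126^(-1) ≡ 126^{125} ≡ 126 (mod 127). Verify: 126 × 126 = 15876 ≡ 1 (mod 127)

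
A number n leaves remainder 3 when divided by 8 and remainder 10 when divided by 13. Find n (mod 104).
M = 8 × 13 = 104. M₁ = 13, y₁ ≡ 5 (mod 8). M₂ = 8, y₂ ≡ 5 (mod 13). n = 3×13×5 + 10×8×5 ≡ 75 (mod 104)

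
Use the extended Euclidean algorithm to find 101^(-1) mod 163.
Extended GCD: 101(-71) + 163(44) = 1. So 101^(-1) ≡ -71 ≡ 92 mod 163. Verify: 101 × 92 = 9292 ≡ 1 mod 163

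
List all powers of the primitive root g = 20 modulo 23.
20^1, 20^2, ..., 20^{22} mod 23: [20, 9, 19, 12, 10, 16, 21, 6, 5, 8, 22, 3, 14, 4, 11, 13, 7, 2, 17, 18, 15, 1]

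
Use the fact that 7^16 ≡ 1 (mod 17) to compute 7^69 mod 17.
By Fermat: 7^{16} ≡ 1 (mod 17). 69 = 4×16 + 5. So 7^{69} ≡ 7^{5} ≡ 11 (mod 17)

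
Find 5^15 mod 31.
By repeated squaring mod 31: 5^{1}≡5, 5^{2}≡25, 5^{4}≡5, 5^{8}≡25. Then 5^{15} = 5^{8+4+2+1} ≡ 25 × 5 × 25 × 5 ≡ 1 mod 31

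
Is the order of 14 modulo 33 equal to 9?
Powers of 14 mod 33: 14^1≡14, 14^2≡31, 14^3≡5, 14^4≡4, 14^5≡23, 14^6≡25, 14^7≡20, 14^8≡16, 14^9≡26, 14^10≡1. 14^9≡26≢1, so ord ≠ 9. No, the actual order is 10.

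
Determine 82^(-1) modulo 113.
Since 113 is prime, by Fermat 82^(-1) ≡ 82^{111} ≡ 51 mod 113. Verify: 82 × 51 = 4182 ≡ 1 mod 113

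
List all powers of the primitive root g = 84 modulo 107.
84^1, 84^2, ..., 84^{106} mod 107: [84, 101, 31, 36, 28, 105, 46, 12, 45, 35, 51, 4, 15, 83, 17, 37, 5, 99, 77, 48, 73, 33, 97, 16, 60, 11, 68, 41, 20, 75, 94, 85, 78, 25, 67, 64, 26, 44, 58, 57, 80, 86, 55, 19, 98, 100, 54, 42, 104, 69, 18, 14, 106, 23, 6, 76, 71, 79, 2, 61, 95, 62, 72, 56, 103, 92, 24, 90, 70, 102, 8, 30, 59, 34, 74, 10, 91, 47, 96, 39, 66, 87, 32, 13, 22, 29, 82, 40, 43, 81, 63, 49, 50, 27, 21, 52, 88, 9, 7, 53, 65, 3, 38, 89, 93, 1]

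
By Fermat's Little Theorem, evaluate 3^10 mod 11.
By Fermat's Little Theorem, 3^{10} ≡ 1 (mod 11) since 11 is prime and gcd(3, 11) = 1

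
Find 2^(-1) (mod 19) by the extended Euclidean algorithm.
Extended GCD: 2(-9) + 19(1) = 1. So 2^(-1) ≡ -9 ≡ 10 (mod 19). Verify: 2 × 10 = 20 ≡ 1 (mod 19)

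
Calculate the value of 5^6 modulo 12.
By repeated squaring mod 12: 5^{1}≡5, 5^{2}≡1, 5^{4}≡1. Then 5^{6} = 5^{4+2} ≡ 1 × 1 ≡ 1 mod 12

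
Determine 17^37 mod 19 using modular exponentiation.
Using Fermat: 17^{18} ≡ 1 mod 19. 37 ≡ 1 mod 18. So 17^{37} ≡ 17^{1} ≡ 17 mod 19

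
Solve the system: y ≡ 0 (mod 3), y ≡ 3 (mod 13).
M = 3 × 13 = 39. M₁ = 13, y₁ ≡ 1 (mod 3). M₂ = 3, y₂ ≡ 9 (mod 13). y = 0×13×1 + 3×3×9 ≡ 3 (mod 39)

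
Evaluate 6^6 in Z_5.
Using Fermat: 6^{4} ≡ 1 (mod 5). 6 ≡ 2 (mod 4). So 6^{6} ≡ 6^{2} ≡ 1 (mod 5)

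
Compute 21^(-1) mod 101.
Since 101 is prime, by Fermat 21^(-1) ≡ 21^{99} ≡ 77 mod 101. Verify: 21 × 77 = 1617 ≡ 1 mod 101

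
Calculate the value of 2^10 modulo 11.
Using Fermat: 2^{10} ≡ 1 (mod 11). 10 ≡ 0 (mod 10). So 2^{10} ≡ 2^{0} ≡ 1 (mod 11)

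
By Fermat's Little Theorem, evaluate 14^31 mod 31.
By Fermat: 14^{30} ≡ 1 (mod 31). So 14^{31} = 14^{30} · 14^{1} ≡ 14^{1} ≡ 14 (mod 31)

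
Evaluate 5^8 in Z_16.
By repeated squaring mod 16: 5^{1}≡5, 5^{2}≡9, 5^{4}≡1, 5^{8}≡1. So 5^{8} ≡ 1 mod 16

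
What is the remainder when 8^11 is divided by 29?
By repeated squaring (mod 29): 8^{1}≡8, 8^{2}≡6, 8^{4}≡7, 8^{8}≡20. Then 8^{11} = 8^{8+2+1} ≡ 20 × 6 × 8 ≡ 3 (mod 29)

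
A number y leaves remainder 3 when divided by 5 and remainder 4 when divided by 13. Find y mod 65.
M = 5 × 13 = 65. M₁ = 13, y₁ ≡ 2 mod 5. M₂ = 5, y₂ ≡ 8 mod 13. y = 3×13×2 + 4×5×8 ≡ 43 mod 65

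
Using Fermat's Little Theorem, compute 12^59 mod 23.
By Fermat: 12^{22} ≡ 1 (mod 23). 59 = 2×22 + 15. So 12^{59} ≡ 12^{15} ≡ 13 (mod 23)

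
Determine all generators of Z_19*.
There are φ(18) = 6 primitive roots mod 19: {2, 3, 10, 13, 14, 15}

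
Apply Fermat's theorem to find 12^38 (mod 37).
By Fermat: 12^{36} ≡ 1 (mod 37). So 12^{38} = 12^{36} · 12^{2} ≡ 12^{2} ≡ 33 (mod 37)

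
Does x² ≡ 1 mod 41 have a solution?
By Euler's criterion: 1^{20} ≡ 1 mod 41. Since this equals 1, 1 is a QR.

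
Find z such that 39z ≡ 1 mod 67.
Since 67 is prime, by Fermat 39^(-1) ≡ 39^{65} ≡ 55 mod 67. Verify: 39 × 55 = 2145 ≡ 1 mod 67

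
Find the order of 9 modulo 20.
Powers of 9 mod 20: 9^1≡9, 9^2≡1. So the order of 9 is 2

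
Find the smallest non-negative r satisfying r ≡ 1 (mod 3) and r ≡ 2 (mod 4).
M = 3 × 4 = 12. M₁ = 4, y₁ ≡ 1 (mod 3). M₂ = 3, y₂ ≡ 3 (mod 4). r = 1×4×1 + 2×3×3 ≡ 10 (mod 12)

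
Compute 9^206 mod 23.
Using Fermat: 9^{22} ≡ 1 mod 23. 206 ≡ 8 mod 22. So 9^{206} ≡ 9^{8} ≡ 13 mod 23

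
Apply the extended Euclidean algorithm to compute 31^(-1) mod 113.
Extended GCD: 31(-51) + 113(14) = 1. So 31^(-1) ≡ -51 ≡ 62 (mod 113). Verify: 31 × 62 = 1922 ≡ 1 (mod 113)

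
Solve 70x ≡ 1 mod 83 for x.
Since 83 is prime, by Fermat 70^(-1) ≡ 70^{81} ≡ 51 mod 83. Verify: 70 × 51 = 3570 ≡ 1 mod 83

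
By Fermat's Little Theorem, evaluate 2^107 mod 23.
By Fermat: 2^{22} ≡ 1 (mod 23). 107 = 4×22 + 19. So 2^{107} ≡ 2^{19} ≡ 3 (mod 23)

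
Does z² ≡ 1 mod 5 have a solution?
By Euler's criterion: 1^{2} ≡ 1 mod 5. Since this equals 1, 1 is a QR.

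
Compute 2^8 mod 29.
By repeated squaring mod 29: 2^{1}≡2, 2^{2}≡4, 2^{4}≡16, 2^{8}≡24. So 2^{8} ≡ 24 mod 29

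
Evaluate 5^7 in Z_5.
By repeated squaring mod 5: 5^{1}≡0, 5^{2}≡0, 5^{4}≡0. Then 5^{7} = 5^{4+2+1} ≡ 0 × 0 × 0 ≡ 0 mod 5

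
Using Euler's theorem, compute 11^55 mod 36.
By Euler: 11^{12} ≡ 1 (mod 36) since gcd(11, 36) = 1. 55 = 4×12 + 7. So 11^{55} ≡ 11^{7} ≡ 11 (mod 36)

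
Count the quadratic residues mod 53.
Exactly half the non-zero residues mod a prime are QRs: (53-1)/2 = 26.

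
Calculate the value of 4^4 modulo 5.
4^{4} = 256 ≡ 1 mod 5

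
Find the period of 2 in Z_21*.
Powers of 2 mod 21: 2^1≡2, 2^2≡4, 2^3≡8, 2^4≡16, 2^5≡11, 2^6≡1. Order = 6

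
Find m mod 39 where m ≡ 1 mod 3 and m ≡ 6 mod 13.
M = 3 × 13 = 39. M₁ = 13, y₁ ≡ 1 mod 3. M₂ = 3, y₂ ≡ 9 mod 13. m = 1×13×1 + 6×3×9 ≡ 19 mod 39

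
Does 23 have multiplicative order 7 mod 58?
Powers of 23 mod 58: 23^1≡23, 23^2≡7, 23^3≡45, 23^4≡49, 23^5≡25, 23^6≡53, 23^7≡1. First k with 23^k≡1 is k=7. Yes, ord_58(23) = 7.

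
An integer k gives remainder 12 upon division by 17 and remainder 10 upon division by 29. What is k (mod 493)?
M = 17 × 29 = 493. M₁ = 29, y₁ ≡ 10 (mod 17). M₂ = 17, y₂ ≡ 12 (mod 29). k = 12×29×10 + 10×17×12 ≡ 97 (mod 493)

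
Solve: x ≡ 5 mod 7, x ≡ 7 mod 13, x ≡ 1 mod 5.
M = 7 × 13 × 5 = 455. M₁ = 65, y₁ ≡ 4 mod 7. M₂ = 35, y₂ ≡ 3 mod 13. M₃ = 91, y₃ ≡ 1 mod 5. x = 5×65×4 + 7×35×3 + 1×91×1 ≡ 306 mod 455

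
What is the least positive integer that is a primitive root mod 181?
g = 2. Powers: [2, 4, 8, 16, 32, 64, ...] generates all 180 non-zero residues.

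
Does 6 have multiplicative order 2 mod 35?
Powers of 6 mod 35: 6^1≡6, 6^2≡1. First k with 6^k≡1 is k=2. Yes, ord_35(6) = 2.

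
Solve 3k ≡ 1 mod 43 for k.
Since 43 is prime, by Fermat 3^(-1) ≡ 3^{41} ≡ 29 mod 43. Verify: 3 × 29 = 87 ≡ 1 mod 43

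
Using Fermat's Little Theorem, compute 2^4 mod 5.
By Fermat's Little Theorem, 2^{4} ≡ 1 mod 5 since 5 is prime and gcd(2, 5) = 1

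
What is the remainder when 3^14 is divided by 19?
By repeated squaring mod 19: 3^{1}≡3, 3^{2}≡9, 3^{4}≡5, 3^{8}≡6. Then 3^{14} = 3^{8+4+2} ≡ 6 × 5 × 9 ≡ 4 mod 19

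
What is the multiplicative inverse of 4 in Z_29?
Since 29 is prime, by Fermat 4^(-1) ≡ 4^{27} ≡ 22 (mod 29). Verify: 4 × 22 = 88 ≡ 1 (mod 29)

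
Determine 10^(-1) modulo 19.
Since 19 is prime, by Fermat 10^(-1) ≡ 10^{17} ≡ 2 mod 19. Verify: 10 × 2 = 20 ≡ 1 mod 19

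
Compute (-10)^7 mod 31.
By repeated squaring (mod 31): (-10)^{1}≡21, (-10)^{2}≡7, (-10)^{4}≡18. Then (-10)^{7} = (-10)^{4+2+1} ≡ 18 × 7 × 21 ≡ 11 (mod 31)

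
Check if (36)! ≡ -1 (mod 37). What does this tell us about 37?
(36)! mod 37 = 36. Since this equals -1 (mod 37), Wilson confirms 37 is prime.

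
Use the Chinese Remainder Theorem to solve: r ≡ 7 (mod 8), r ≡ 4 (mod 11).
M = 8 × 11 = 88. M₁ = 11, y₁ ≡ 3 (mod 8). M₂ = 8, y₂ ≡ 7 (mod 11). r = 7×11×3 + 4×8×7 ≡ 15 (mod 88)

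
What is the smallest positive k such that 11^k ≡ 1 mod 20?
Powers of 11 mod 20: 11^1≡11, 11^2≡1. So the order of 11 is 2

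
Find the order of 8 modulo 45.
Powers of 8 mod 45: 8^1≡8, 8^2≡19, 8^3≡17, 8^4≡1. ord_45(8) = 4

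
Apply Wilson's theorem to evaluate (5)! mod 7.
(6)! = (5)! × (6) ≡ -1 mod 7. So (5)! ≡ -1 × (6)^(-1) ≡ (-1)×(-1) = 1 mod 7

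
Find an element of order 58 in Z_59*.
2 has order 58 mod 59 since 2^{58} ≡ 1 mod 59 and no smaller power works.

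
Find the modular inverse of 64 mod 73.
Since 73 is prime, by Fermat 64^(-1) ≡ 64^{71} ≡ 8 (mod 73). Verify: 64 × 8 = 512 ≡ 1 (mod 73)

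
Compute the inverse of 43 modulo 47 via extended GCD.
Extended GCD: 43(-12) + 47(11) = 1. So 43^(-1) ≡ -12 ≡ 35 mod 47. Verify: 43 × 35 = 1505 ≡ 1 mod 47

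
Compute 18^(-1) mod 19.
Since 19 is prime, by Fermat 18^(-1) ≡ 18^{17} ≡ 18 mod 19. Verify: 18 × 18 = 324 ≡ 1 mod 19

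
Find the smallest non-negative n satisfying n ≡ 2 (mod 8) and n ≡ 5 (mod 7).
M = 8 × 7 = 56. M₁ = 7, y₁ ≡ 7 (mod 8). M₂ = 8, y₂ ≡ 1 (mod 7). n = 2×7×7 + 5×8×1 ≡ 26 (mod 56)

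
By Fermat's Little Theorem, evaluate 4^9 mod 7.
By Fermat: 4^{6} ≡ 1 (mod 7). So 4^{9} = 4^{6} · 4^{3} ≡ 4^{3} ≡ 1 (mod 7)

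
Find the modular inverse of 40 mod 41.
Since 41 is prime, by Fermat 40^(-1) ≡ 40^{39} ≡ 40 mod 41. Verify: 40 × 40 = 1600 ≡ 1 mod 41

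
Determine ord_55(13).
Powers of 13 mod 55: 13^1≡13, 13^2≡4, 13^3≡52, 13^4≡16, 13^5≡43, 13^6≡9, 13^7≡7, 13^8≡36, 13^9≡28, 13^10≡34, 13^11≡2, 13^12≡26, 13^13≡8, 13^14≡49, 13^15≡32, 13^16≡31, 13^17≡18, 13^18≡14, 13^19≡17, 13^20≡1. So the order of 13 is 20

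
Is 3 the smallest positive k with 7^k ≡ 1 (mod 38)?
Powers of 7 mod 38: 7^1≡7, 7^2≡11, 7^3≡1. First k with 7^k≡1 is k=3. Yes, ord_38(7) = 3.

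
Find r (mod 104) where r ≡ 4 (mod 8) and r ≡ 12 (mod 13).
M = 8 × 13 = 104. M₁ = 13, y₁ ≡ 5 (mod 8). M₂ = 8, y₂ ≡ 5 (mod 13). r = 4×13×5 + 12×8×5 ≡ 12 (mod 104)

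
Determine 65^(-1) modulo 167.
Since 167 is prime, by Fermat 65^(-1) ≡ 65^{165} ≡ 18 mod 167. Verify: 65 × 18 = 1170 ≡ 1 mod 167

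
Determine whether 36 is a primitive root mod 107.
36^{53} ≡ 1 mod 107 and 53 < 106, so ord_107(36) = 53 ≠ 106 and 36 is not a primitive root.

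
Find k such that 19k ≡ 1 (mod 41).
Since 41 is prime, by Fermat 19^(-1) ≡ 19^{39} ≡ 13 (mod 41). Verify: 19 × 13 = 247 ≡ 1 (mod 41)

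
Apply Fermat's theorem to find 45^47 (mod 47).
By Fermat: 45^{46} ≡ 1 (mod 47). So 45^{47} = 45^{46} · 45^{1} ≡ 45^{1} ≡ 45 (mod 47)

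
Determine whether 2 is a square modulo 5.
By Euler's criterion: 2^{2} ≡ 4 (mod 5). Since this equals -1 (≡ 4), 2 is not a QR.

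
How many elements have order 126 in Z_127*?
A prime p has φ(p-1) primitive roots; here φ(126) = 36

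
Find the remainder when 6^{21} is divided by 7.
By Fermat: 6^{6} ≡ 1 (mod 7). 21 = 3×6 + 3. So 6^{21} ≡ 6^{3} ≡ 6 (mod 7)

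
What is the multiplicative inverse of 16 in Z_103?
Since 103 is prime, by Fermat 16^(-1) ≡ 16^{101} ≡ 58 (mod 103). Verify: 16 × 58 = 928 ≡ 1 (mod 103)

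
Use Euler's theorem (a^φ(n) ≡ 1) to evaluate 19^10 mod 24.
By Euler: 19^{8} ≡ 1 mod 24 since gcd(19, 24) = 1. 10 = 1×8 + 2. So 19^{10} ≡ 19^{2} ≡ 1 mod 24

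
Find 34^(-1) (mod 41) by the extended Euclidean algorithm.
Extended GCD: 34(-6) + 41(5) = 1. So 34^(-1) ≡ -6 ≡ 35 (mod 41). Verify: 34 × 35 = 1190 ≡ 1 (mod 41)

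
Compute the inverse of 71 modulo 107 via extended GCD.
Extended GCD: 71(-3) + 107(2) = 1. So 71^(-1) ≡ -3 ≡ 104 mod 107. Verify: 71 × 104 = 7384 ≡ 1 mod 107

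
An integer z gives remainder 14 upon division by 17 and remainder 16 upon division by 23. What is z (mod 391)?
M = 17 × 23 = 391. M₁ = 23, y₁ ≡ 3 (mod 17). M₂ = 17, y₂ ≡ 19 (mod 23). z = 14×23×3 + 16×17×19 ≡ 269 (mod 391)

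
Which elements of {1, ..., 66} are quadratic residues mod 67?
Squares in Z_67*: {1, 4, 6, 9, 10, 14, 15, 16, 17, 19, 21, 22, 23, 24, 25, 26, 29, 33, 35, 36, 37, 39, 40, 47, 49, 54, 55, 56, 59, 60, 62, 64, 65}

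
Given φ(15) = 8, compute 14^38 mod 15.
By Euler: 14^{8} ≡ 1 (mod 15) since gcd(14, 15) = 1. 38 = 4×8 + 6. So 14^{38} ≡ 14^{6} ≡ 1 (mod 15)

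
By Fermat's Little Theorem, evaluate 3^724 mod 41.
By Fermat: 3^{40} ≡ 1 (mod 41). 724 ≡ 4 (mod 40). So 3^{724} ≡ 3^{4} ≡ 40 (mod 41)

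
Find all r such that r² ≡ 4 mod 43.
The square roots of 4 mod 43 are 41 and 2. Verify: 41² = 1681 ≡ 4 mod 43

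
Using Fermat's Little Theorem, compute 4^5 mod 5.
By Fermat: 4^{4} ≡ 1 mod 5. So 4^{5} = 4^{4} · 4^{1} ≡ 4^{1} ≡ 4 mod 5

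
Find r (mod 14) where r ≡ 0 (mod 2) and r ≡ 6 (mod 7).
M = 2 × 7 = 14. M₁ = 7, y₁ ≡ 1 (mod 2). M₂ = 2, y₂ ≡ 4 (mod 7). r = 0×7×1 + 6×2×4 ≡ 6 (mod 14)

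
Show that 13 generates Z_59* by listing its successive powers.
13^1, 13^2, ..., 13^{58} mod 59: [13, 51, 14, 5, 6, 19, 11, 25, 30, 36, 55, 7, 32, 3, 39, 35, 42, 15, 18, 57, 33, 16, 31, 49, 47, 21, 37, 9, 58, 46, 8, 45, 54, 53, 40, 48, 34, 29, 23, 4, 52, 27, 56, 20, 24, 17, 44, 41, 2, 26, 43, 28, 10, 12, 38, 22, 50, 1]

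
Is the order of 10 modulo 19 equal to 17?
Powers of 10 mod 19: 10^1≡10, 10^2≡5, 10^3≡12, 10^4≡6, 10^5≡3, 10^6≡11, 10^7≡15, 10^8≡17, 10^9≡18, 10^10≡9, 10^11≡14, 10^12≡7, 10^13≡13, 10^14≡16, 10^15≡8, 10^16≡4, 10^17≡2, 10^18≡1. 10^17≡2≢1, so ord ≠ 17. No, the actual order is 18.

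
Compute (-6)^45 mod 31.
Using Fermat: (-6)^{30} ≡ 1 (mod 31). 45 ≡ 15 (mod 30). So (-6)^{45} ≡ (-6)^{15} ≡ 1 (mod 31)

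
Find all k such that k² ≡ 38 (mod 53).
The square roots of 38 mod 53 are 12 and 41. Verify: 12² = 144 ≡ 38 (mod 53)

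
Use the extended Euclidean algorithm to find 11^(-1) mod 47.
Extended GCD: 11(-17) + 47(4) = 1. So 11^(-1) ≡ -17 ≡ 30 mod 47. Verify: 11 × 30 = 330 ≡ 1 mod 47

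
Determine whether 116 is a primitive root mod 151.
116^{75} ≡ 1 mod 151 and 75 < 150, so ord_151(116) = 75 ≠ 150 and 116 is not a primitive root.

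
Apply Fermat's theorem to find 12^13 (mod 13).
By Fermat: 12^{12} ≡ 1 (mod 13). So 12^{13} = 12^{12} · 12^{1} ≡ 12^{1} ≡ 12 (mod 13)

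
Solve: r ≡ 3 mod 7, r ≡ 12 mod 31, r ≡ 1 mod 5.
M = 7 × 31 × 5 = 1085. M₁ = 155, y₁ ≡ 1 mod 7. M₂ = 35, y₂ ≡ 8 mod 31. M₃ = 217, y₃ ≡ 3 mod 5. r = 3×155×1 + 12×35×8 + 1×217×3 ≡ 136 mod 1085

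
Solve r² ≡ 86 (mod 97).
The square roots of 86 mod 97 are 38 and 59. Verify: 38² = 1444 ≡ 86 (mod 97)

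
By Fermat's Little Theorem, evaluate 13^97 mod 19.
By Fermat: 13^{18} ≡ 1 mod 19. 97 = 5×18 + 7. So 13^{97} ≡ 13^{7} ≡ 10 mod 19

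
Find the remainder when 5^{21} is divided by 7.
By Fermat: 5^{6} ≡ 1 mod 7. 21 = 3×6 + 3. So 5^{21} ≡ 5^{3} ≡ 6 mod 7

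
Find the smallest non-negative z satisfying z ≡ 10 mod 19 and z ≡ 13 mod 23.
M = 19 × 23 = 437. M₁ = 23, y₁ ≡ 5 mod 19. M₂ = 19, y₂ ≡ 17 mod 23. z = 10×23×5 + 13×19×17 ≡ 105 mod 437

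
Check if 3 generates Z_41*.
3^{8} ≡ 1 mod 41 and 8 < 40, so ord_41(3) = 8 ≠ 40 and 3 is not a primitive root.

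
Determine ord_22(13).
Powers of 13 mod 22: 13^1≡13, 13^2≡15, 13^3≡19, 13^4≡5, 13^5≡21, 13^6≡9, 13^7≡7, 13^8≡3, 13^9≡17, 13^10≡1. Order = 10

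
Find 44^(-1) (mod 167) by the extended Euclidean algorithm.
Extended GCD: 44(19) + 167(-5) = 1. So 44^(-1) ≡ 19 (mod 167). Verify: 44 × 19 = 836 ≡ 1 (mod 167)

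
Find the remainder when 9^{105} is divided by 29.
By Fermat: 9^{28} ≡ 1 (mod 29). 105 = 3×28 + 21. So 9^{105} ≡ 9^{21} ≡ 28 (mod 29)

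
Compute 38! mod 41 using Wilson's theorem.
(40)! = (38)! × (39) × (40) ≡ -1 mod 41. So (38)! ≡ -1 × [(40)(39)]^(-1) ≡ 20 mod 41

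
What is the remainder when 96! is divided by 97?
By Wilson's theorem, (96)! ≡ -1 ≡ 96 mod 97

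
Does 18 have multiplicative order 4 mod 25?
Powers of 18 mod 25: 18^1≡18, 18^2≡24, 18^3≡7, 18^4≡1. First k with 18^k≡1 is k=4. Yes, ord_25(18) = 4.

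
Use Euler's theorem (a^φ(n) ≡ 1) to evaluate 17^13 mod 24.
By Euler: 17^{8} ≡ 1 mod 24 since gcd(17, 24) = 1. 13 = 1×8 + 5. So 17^{13} ≡ 17^{5} ≡ 17 mod 24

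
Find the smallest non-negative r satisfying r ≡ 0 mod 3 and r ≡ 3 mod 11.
M = 3 × 11 = 33. M₁ = 11, y₁ ≡ 2 mod 3. M₂ = 3, y₂ ≡ 4 mod 11. r = 0×11×2 + 3×3×4 ≡ 3 mod 33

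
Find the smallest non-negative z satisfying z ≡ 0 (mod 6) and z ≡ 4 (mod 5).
M = 6 × 5 = 30. M₁ = 5, y₁ ≡ 5 (mod 6). M₂ = 6, y₂ ≡ 1 (mod 5). z = 0×5×5 + 4×6×1 ≡ 24 (mod 30)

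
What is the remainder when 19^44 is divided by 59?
By repeated squaring (mod 59): 19^{1}≡19, 19^{2}≡7, 19^{4}≡49, 19^{8}≡41, 19^{16}≡29, 19^{32}≡15. Then 19^{44} = 19^{32+8+4} ≡ 15 × 41 × 49 ≡ 45 (mod 59)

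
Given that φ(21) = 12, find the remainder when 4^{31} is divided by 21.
By Euler: 4^{12} ≡ 1 mod 21 since gcd(4, 21) = 1. 31 = 2×12 + 7. So 4^{31} ≡ 4^{7} ≡ 4 mod 21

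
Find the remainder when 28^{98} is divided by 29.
By Fermat: 28^{28} ≡ 1 (mod 29). 98 = 3×28 + 14. So 28^{98} ≡ 28^{14} ≡ 1 (mod 29)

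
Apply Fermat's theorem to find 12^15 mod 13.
By Fermat: 12^{12} ≡ 1 mod 13. So 12^{15} = 12^{12} · 12^{3} ≡ 12^{3} ≡ 12 mod 13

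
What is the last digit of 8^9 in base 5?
Using Fermat: 8^{4} ≡ 1 (mod 5). 9 ≡ 1 (mod 4). So 8^{9} ≡ 8^{1} ≡ 3 (mod 5)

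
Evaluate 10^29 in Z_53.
By repeated squaring mod 53: 10^{1}≡10, 10^{2}≡47, 10^{4}≡36, 10^{8}≡24, 10^{16}≡46. Then 10^{29} = 10^{16+8+4+1} ≡ 46 × 24 × 36 × 10 ≡ 46 mod 53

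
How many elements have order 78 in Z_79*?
Number of primitive roots mod 79 = φ(p-1) = φ(78) = 24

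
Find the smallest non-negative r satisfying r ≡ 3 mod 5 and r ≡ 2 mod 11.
M = 5 × 11 = 55. M₁ = 11, y₁ ≡ 1 mod 5. M₂ = 5, y₂ ≡ 9 mod 11. r = 3×11×1 + 2×5×9 ≡ 13 mod 55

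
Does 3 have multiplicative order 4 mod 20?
Powers of 3 mod 20: 3^1≡3, 3^2≡9, 3^3≡7, 3^4≡1. First k with 3^k≡1 is k=4. Yes, ord_20(3) = 4.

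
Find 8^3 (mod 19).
8^{3} = 512 ≡ 18 (mod 19)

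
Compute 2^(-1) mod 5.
Since 5 is prime, by Fermat 2^(-1) ≡ 2^{3} ≡ 3 mod 5. Verify: 2 × 3 = 6 ≡ 1 mod 5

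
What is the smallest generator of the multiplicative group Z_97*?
g = 5. For each prime q|96: 5^{48}≡96, 5^{32}≡35, none ≡ 1, so ord_97(5) = 96 and 5 is a primitive root.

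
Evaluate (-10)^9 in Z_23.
By repeated squaring (mod 23): (-10)^{1}≡13, (-10)^{2}≡8, (-10)^{4}≡18, (-10)^{8}≡2. Then (-10)^{9} = (-10)^{8+1} ≡ 2 × 13 ≡ 3 (mod 23)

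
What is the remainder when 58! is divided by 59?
By Wilson's theorem, (58)! ≡ -1 ≡ 58 mod 59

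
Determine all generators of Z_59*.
There are φ(58) = 28 primitive roots mod 59: {2, 6, 8, 10, 11, 13, 14, 18, 23, 24, 30, 31, 32, 33, 34, 37, 38, 39, 40, 42, 43, 44, 47, 50, 52, 54, 55, 56}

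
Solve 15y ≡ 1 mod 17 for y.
Since 17 is prime, by Fermat 15^(-1) ≡ 15^{15} ≡ 8 mod 17. Verify: 15 × 8 = 120 ≡ 1 mod 17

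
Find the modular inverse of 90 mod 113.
Since 113 is prime, by Fermat 90^(-1) ≡ 90^{111} ≡ 54 mod 113. Verify: 90 × 54 = 4860 ≡ 1 mod 113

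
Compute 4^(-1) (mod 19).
Since 19 is prime, by Fermat 4^(-1) ≡ 4^{17} ≡ 5 (mod 19). Verify: 4 × 5 = 20 ≡ 1 (mod 19)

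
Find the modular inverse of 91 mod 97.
Since 97 is prime, by Fermat 91^(-1) ≡ 91^{95} ≡ 16 (mod 97). Verify: 91 × 16 = 1456 ≡ 1 (mod 97)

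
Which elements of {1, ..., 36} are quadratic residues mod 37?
QRs mod 37: {1, 3, 4, 7, 9, 10, 11, 12, 16, 21, 25, 26, 27, 28, 30, 33, 34, 36}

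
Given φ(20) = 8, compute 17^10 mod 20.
By Euler: 17^{8} ≡ 1 (mod 20) since gcd(17, 20) = 1. 10 = 1×8 + 2. So 17^{10} ≡ 17^{2} ≡ 9 (mod 20)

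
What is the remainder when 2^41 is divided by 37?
Using Fermat: 2^{36} ≡ 1 (mod 37). 41 ≡ 5 (mod 36). So 2^{41} ≡ 2^{5} ≡ 32 (mod 37)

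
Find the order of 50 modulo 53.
Powers of 50 mod 53: 50^1≡50, 50^2≡9, 50^3≡26, 50^4≡28, 50^5≡22, 50^6≡40, 50^7≡39, 50^8≡42, 50^9≡33, 50^10≡7, 50^11≡32, 50^12≡10, 50^13≡23, 50^14≡37, 50^15≡48, 50^16≡15, 50^17≡8, 50^18≡29, 50^19≡19, 50^20≡49, 50^21≡12, 50^22≡17, 50^23≡2, 50^24≡47, 50^25≡18, 50^26≡52, 50^27≡3, 50^28≡44, 50^29≡27, 50^30≡25, 50^31≡31, 50^32≡13, 50^33≡14, 50^34≡11, 50^35≡20, 50^36≡46, 50^37≡21, 50^38≡43, 50^39≡30, 50^40≡16, 50^41≡5, 50^42≡38, 50^43≡45, 50^44≡24, 50^45≡34, 50^46≡4, 50^47≡41, 50^48≡36, 50^49≡51, 50^50≡6, 50^51≡35, 50^52≡1. Order = 52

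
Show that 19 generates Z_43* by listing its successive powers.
19^1, 19^2, ..., 19^{42} mod 43: [19, 17, 22, 31, 30, 11, 37, 15, 27, 40, 29, 35, 20, 36, 39, 10, 18, 41, 5, 9, 42, 24, 26, 21, 12, 13, 32, 6, 28, 16, 3, 14, 8, 23, 7, 4, 33, 25, 2, 38, 34, 1]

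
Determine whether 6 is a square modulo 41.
By Euler's criterion: 6^{20} ≡ 40 mod 41. Since this equals -1 (≡ 40), 6 is not a QR.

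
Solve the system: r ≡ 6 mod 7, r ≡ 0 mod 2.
M = 7 × 2 = 14. M₁ = 2, y₁ ≡ 4 mod 7. M₂ = 7, y₂ ≡ 1 mod 2. r = 6×2×4 + 0×7×1 ≡ 6 mod 14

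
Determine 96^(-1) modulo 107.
Since 107 is prime, by Fermat 96^(-1) ≡ 96^{105} ≡ 68 (mod 107). Verify: 96 × 68 = 6528 ≡ 1 (mod 107)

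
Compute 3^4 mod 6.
3^{4} = 81 ≡ 3 (mod 6)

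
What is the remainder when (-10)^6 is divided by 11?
By repeated squaring (mod 11): (-10)^{1}≡1, (-10)^{2}≡1, (-10)^{4}≡1. Then (-10)^{6} = (-10)^{4+2} ≡ 1 × 1 ≡ 1 (mod 11)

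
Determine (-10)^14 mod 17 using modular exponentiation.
By repeated squaring (mod 17): (-10)^{1}≡7, (-10)^{2}≡15, (-10)^{4}≡4, (-10)^{8}≡16. Then (-10)^{14} = (-10)^{8+4+2} ≡ 16 × 4 × 15 ≡ 8 (mod 17)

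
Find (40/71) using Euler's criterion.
(40/71) = 40^{35} mod 71 = 1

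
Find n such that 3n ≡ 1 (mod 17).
Since 17 is prime, by Fermat 3^(-1) ≡ 3^{15} ≡ 6 (mod 17). Verify: 3 × 6 = 18 ≡ 1 (mod 17)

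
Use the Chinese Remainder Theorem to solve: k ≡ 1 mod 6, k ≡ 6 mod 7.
M = 6 × 7 = 42. M₁ = 7, y₁ ≡ 1 mod 6. M₂ = 6, y₂ ≡ 6 mod 7. k = 1×7×1 + 6×6×6 ≡ 13 mod 42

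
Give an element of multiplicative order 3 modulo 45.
16 has order 3 mod 45 since 16^{3} ≡ 1 (mod 45) and no smaller power works.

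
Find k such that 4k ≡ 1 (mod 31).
Since 31 is prime, by Fermat 4^(-1) ≡ 4^{29} ≡ 8 (mod 31). Verify: 4 × 8 = 32 ≡ 1 (mod 31)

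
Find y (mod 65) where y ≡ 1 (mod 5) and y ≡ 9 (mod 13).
M = 5 × 13 = 65. M₁ = 13, y₁ ≡ 2 (mod 5). M₂ = 5, y₂ ≡ 8 (mod 13). y = 1×13×2 + 9×5×8 ≡ 61 (mod 65)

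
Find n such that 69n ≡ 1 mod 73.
Since 73 is prime, by Fermat 69^(-1) ≡ 69^{71} ≡ 18 mod 73. Verify: 69 × 18 = 1242 ≡ 1 mod 73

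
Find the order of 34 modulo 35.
Powers of 34 mod 35: 34^1≡34, 34^2≡1. Order = 2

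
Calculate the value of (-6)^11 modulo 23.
By repeated squaring mod 23: (-6)^{1}≡17, (-6)^{2}≡13, (-6)^{4}≡8, (-6)^{8}≡18. Then (-6)^{11} = (-6)^{8+2+1} ≡ 18 × 13 × 17 ≡ 22 mod 23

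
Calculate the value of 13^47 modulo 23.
Using Fermat: 13^{22} ≡ 1 (mod 23). 47 ≡ 3 (mod 22). So 13^{47} ≡ 13^{3} ≡ 12 (mod 23)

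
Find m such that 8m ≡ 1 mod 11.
Since 11 is prime, by Fermat 8^(-1) ≡ 8^{9} ≡ 7 mod 11. Verify: 8 × 7 = 56 ≡ 1 mod 11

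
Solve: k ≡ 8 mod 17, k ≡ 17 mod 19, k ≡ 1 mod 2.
M = 17 × 19 × 2 = 646. M₁ = 38, y₁ ≡ 13 mod 17. M₂ = 34, y₂ ≡ 14 mod 19. M₃ = 323, y₃ ≡ 1 mod 2. k = 8×38×13 + 17×34×14 + 1×323×1 ≡ 93 mod 646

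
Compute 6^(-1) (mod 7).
Since 7 is prime, by Fermat 6^(-1) ≡ 6^{5} ≡ 6 (mod 7). Verify: 6 × 6 = 36 ≡ 1 (mod 7)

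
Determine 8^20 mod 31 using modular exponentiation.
By repeated squaring mod 31: 8^{1}≡8, 8^{2}≡2, 8^{4}≡4, 8^{8}≡16, 8^{16}≡8. Then 8^{20} = 8^{16+4} ≡ 8 × 4 ≡ 1 mod 31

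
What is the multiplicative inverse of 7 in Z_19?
Since 19 is prime, by Fermat 7^(-1) ≡ 7^{17} ≡ 11 mod 19. Verify: 7 × 11 = 77 ≡ 1 mod 19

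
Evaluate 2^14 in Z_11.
Using Fermat: 2^{10} ≡ 1 mod 11. 14 ≡ 4 mod 10. So 2^{14} ≡ 2^{4} ≡ 5 mod 11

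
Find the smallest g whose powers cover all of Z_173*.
g = 2. Powers: [2, 4, 8, 16, 32, 64, 128, 83, ...] generates all 172 non-zero residues.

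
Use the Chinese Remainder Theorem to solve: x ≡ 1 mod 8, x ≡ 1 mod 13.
M = 8 × 13 = 104. M₁ = 13, y₁ ≡ 5 mod 8. M₂ = 8, y₂ ≡ 5 mod 13. x = 1×13×5 + 1×8×5 ≡ 1 mod 104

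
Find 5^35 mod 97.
By repeated squaring mod 97: 5^{1}≡5, 5^{2}≡25, 5^{4}≡43, 5^{8}≡6, 5^{16}≡36, 5^{32}≡35. Then 5^{35} = 5^{32+2+1} ≡ 35 × 25 × 5 ≡ 10 mod 97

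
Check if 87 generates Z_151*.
87^{10} ≡ 1 mod 151 and 10 < 150, so ord_151(87) = 10 ≠ 150 and 87 is not a primitive root.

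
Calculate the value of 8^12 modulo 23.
By repeated squaring (mod 23): 8^{1}≡8, 8^{2}≡18, 8^{4}≡2, 8^{8}≡4. Then 8^{12} = 8^{8+4} ≡ 4 × 2 ≡ 8 (mod 23)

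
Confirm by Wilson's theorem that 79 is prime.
(78)! mod 79 = 78. Since this equals -1 (mod 79), Wilson confirms 79 is prime.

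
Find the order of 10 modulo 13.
Powers of 10 mod 13: 10^1≡10, 10^2≡9, 10^3≡12, 10^4≡3, 10^5≡4, 10^6≡1. So the order of 10 is 6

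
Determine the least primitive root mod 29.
g = 2. Powers: [2, 4, 8, 16, 3, 6, 12, 24, 19, 9, ...] generates all 28 non-zero residues.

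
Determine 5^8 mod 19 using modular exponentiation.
By repeated squaring mod 19: 5^{1}≡5, 5^{2}≡6, 5^{4}≡17, 5^{8}≡4. So 5^{8} ≡ 4 mod 19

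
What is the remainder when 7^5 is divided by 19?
By repeated squaring (mod 19): 7^{1}≡7, 7^{2}≡11, 7^{4}≡7. Then 7^{5} = 7^{4+1} ≡ 7 × 7 ≡ 11 (mod 19)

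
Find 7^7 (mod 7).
By repeated squaring (mod 7): 7^{1}≡0, 7^{2}≡0, 7^{4}≡0. Then 7^{7} = 7^{4+2+1} ≡ 0 × 0 × 0 ≡ 0 (mod 7)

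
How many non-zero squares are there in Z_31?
Exactly half the non-zero residues mod a prime are QRs: (31-1)/2 = 15.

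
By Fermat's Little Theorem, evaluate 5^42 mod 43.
By Fermat's Little Theorem, 5^{42} ≡ 1 mod 43 since 43 is prime and gcd(5, 43) = 1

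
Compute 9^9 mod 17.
By repeated squaring (mod 17): 9^{1}≡9, 9^{2}≡13, 9^{4}≡16, 9^{8}≡1. Then 9^{9} = 9^{8+1} ≡ 1 × 9 ≡ 9 (mod 17)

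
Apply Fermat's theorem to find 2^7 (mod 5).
By Fermat: 2^{4} ≡ 1 (mod 5). So 2^{7} = 2^{4} · 2^{3} ≡ 2^{3} ≡ 3 (mod 5)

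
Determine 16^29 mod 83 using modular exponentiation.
By repeated squaring mod 83: 16^{1}≡16, 16^{2}≡7, 16^{4}≡49, 16^{8}≡77, 16^{16}≡36. Then 16^{29} = 16^{16+8+4+1} ≡ 36 × 77 × 49 × 16 ≡ 59 mod 83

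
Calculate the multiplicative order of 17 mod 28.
Powers of 17 mod 28: 17^1≡17, 17^2≡9, 17^3≡13, 17^4≡25, 17^5≡5, 17^6≡1. ord_28(17) = 6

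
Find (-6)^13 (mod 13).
Using Fermat: (-6)^{12} ≡ 1 (mod 13). 13 ≡ 1 (mod 12). So (-6)^{13} ≡ (-6)^{1} ≡ 7 (mod 13)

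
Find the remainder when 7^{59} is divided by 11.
By Fermat: 7^{10} ≡ 1 (mod 11). 59 = 5×10 + 9. So 7^{59} ≡ 7^{9} ≡ 8 (mod 11)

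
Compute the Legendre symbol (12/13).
(12/13) = 12^{6} mod 13 = 1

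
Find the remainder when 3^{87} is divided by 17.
By Fermat: 3^{16} ≡ 1 (mod 17). 87 = 5×16 + 7. So 3^{87} ≡ 3^{7} ≡ 11 (mod 17)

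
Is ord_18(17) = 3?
Powers of 17 mod 18: 17^1≡17, 17^2≡1. Already 17^2≡1, so the order is 2 < 3. No, the actual order is 2.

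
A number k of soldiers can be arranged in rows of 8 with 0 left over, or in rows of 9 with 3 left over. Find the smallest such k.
M = 8 × 9 = 72. M₁ = 9, y₁ ≡ 1 (mod 8). M₂ = 8, y₂ ≡ 8 (mod 9). k = 0×9×1 + 3×8×8 ≡ 48 (mod 72)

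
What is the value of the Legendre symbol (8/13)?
(8/13) = 8^{6} mod 13 = -1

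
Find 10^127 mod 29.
Using Fermat: 10^{28} ≡ 1 mod 29. 127 ≡ 15 mod 28. So 10^{127} ≡ 10^{15} ≡ 19 mod 29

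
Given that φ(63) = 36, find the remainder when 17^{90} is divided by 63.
By Euler: 17^{36} ≡ 1 mod 63 since gcd(17, 63) = 1. 90 = 2×36 + 18. So 17^{90} ≡ 17^{18} ≡ 1 mod 63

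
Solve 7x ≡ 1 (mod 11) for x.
Since 11 is prime, by Fermat 7^(-1) ≡ 7^{9} ≡ 8 (mod 11). Verify: 7 × 8 = 56 ≡ 1 (mod 11)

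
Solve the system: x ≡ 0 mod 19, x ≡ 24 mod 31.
M = 19 × 31 = 589. M₁ = 31, y₁ ≡ 8 mod 19. M₂ = 19, y₂ ≡ 18 mod 31. x = 0×31×8 + 24×19×18 ≡ 551 mod 589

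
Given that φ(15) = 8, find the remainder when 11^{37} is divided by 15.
By Euler: 11^{8} ≡ 1 mod 15 since gcd(11, 15) = 1. 37 = 4×8 + 5. So 11^{37} ≡ 11^{5} ≡ 11 mod 15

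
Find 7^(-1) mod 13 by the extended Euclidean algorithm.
Extended GCD: 7(2) + 13(-1) = 1. So 7^(-1) ≡ 2 mod 13. Verify: 7 × 2 = 14 ≡ 1 mod 13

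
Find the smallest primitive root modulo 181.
g = 2. Powers: [2, 4, 8, 16, 32, 64, 128, ...] generates all 180 non-zero residues.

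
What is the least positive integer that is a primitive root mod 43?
g = 3. Powers: [3, 9, 27, 38, 28, 41, 37, 25, 32, 10, ...] generates all 42 non-zero residues.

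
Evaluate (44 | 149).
(44/149) = 44^{74} mod 149 = -1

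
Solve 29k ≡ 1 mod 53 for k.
Since 53 is prime, by Fermat 29^(-1) ≡ 29^{51} ≡ 11 mod 53. Verify: 29 × 11 = 319 ≡ 1 mod 53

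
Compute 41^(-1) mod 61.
Since 61 is prime, by Fermat 41^(-1) ≡ 41^{59} ≡ 3 mod 61. Verify: 41 × 3 = 123 ≡ 1 mod 61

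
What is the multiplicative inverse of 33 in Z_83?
Since 83 is prime, by Fermat 33^(-1) ≡ 33^{81} ≡ 78 mod 83. Verify: 33 × 78 = 2574 ≡ 1 mod 83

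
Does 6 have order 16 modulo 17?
ord_17(6) divides 16. For each prime q|16: 6^{8}≡16, none ≡ 1. So 6 has order 16 and is a primitive root mod 17.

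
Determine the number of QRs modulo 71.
For prime 71, there are (p-1)/2 = (71-1)/2 = 35 quadratic residues (excluding 0).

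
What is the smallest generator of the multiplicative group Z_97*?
g = 5. Powers: [5, 25, 28, 43, 21, 8, 40, 6, ...] generates all 96 non-zero residues.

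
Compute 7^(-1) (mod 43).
Since 43 is prime, by Fermat 7^(-1) ≡ 7^{41} ≡ 37 (mod 43). Verify: 7 × 37 = 259 ≡ 1 (mod 43)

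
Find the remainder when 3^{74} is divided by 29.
By Fermat: 3^{28} ≡ 1 mod 29. 74 = 2×28 + 18. So 3^{74} ≡ 3^{18} ≡ 6 mod 29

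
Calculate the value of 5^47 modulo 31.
Using Fermat: 5^{30} ≡ 1 (mod 31). 47 ≡ 17 (mod 30). So 5^{47} ≡ 5^{17} ≡ 25 (mod 31)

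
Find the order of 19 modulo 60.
Powers of 19 mod 60: 19^1≡19, 19^2≡1. Order = 2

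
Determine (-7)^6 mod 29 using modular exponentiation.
By repeated squaring (mod 29): (-7)^{1}≡22, (-7)^{2}≡20, (-7)^{4}≡23. Then (-7)^{6} = (-7)^{4+2} ≡ 23 × 20 ≡ 25 (mod 29)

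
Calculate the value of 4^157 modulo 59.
Using Fermat: 4^{58} ≡ 1 mod 59. 157 ≡ 41 mod 58. So 4^{157} ≡ 4^{41} ≡ 35 mod 59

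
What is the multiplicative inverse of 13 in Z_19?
Since 19 is prime, by Fermat 13^(-1) ≡ 13^{17} ≡ 3 (mod 19). Verify: 13 × 3 = 39 ≡ 1 (mod 19)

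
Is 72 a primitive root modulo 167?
72^{83} ≡ 1 (mod 167) and 83 < 166, so ord_167(72) = 83 ≠ 166 and 72 is not a primitive root.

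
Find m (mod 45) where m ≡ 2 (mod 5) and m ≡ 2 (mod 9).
M = 5 × 9 = 45. M₁ = 9, y₁ ≡ 4 (mod 5). M₂ = 5, y₂ ≡ 2 (mod 9). m = 2×9×4 + 2×5×2 ≡ 2 (mod 45)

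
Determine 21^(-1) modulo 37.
Since 37 is prime, by Fermat 21^(-1) ≡ 21^{35} ≡ 30 (mod 37). Verify: 21 × 30 = 630 ≡ 1 (mod 37)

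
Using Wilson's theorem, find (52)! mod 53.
By Wilson's theorem, (52)! ≡ -1 ≡ 52 mod 53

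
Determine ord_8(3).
Powers of 3 mod 8: 3^1≡3, 3^2≡1. Order = 2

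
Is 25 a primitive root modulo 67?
25^{11} ≡ 1 (mod 67) and 11 < 66, so ord_67(25) = 11 ≠ 66 and 25 is not a primitive root.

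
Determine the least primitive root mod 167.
g = 5. For each prime q|166: 5^{83}≡166, 5^{2}≡25, none ≡ 1, so ord_167(5) = 166 and 5 is a primitive root.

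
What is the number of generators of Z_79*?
Number of primitive roots mod 79 = φ(p-1) = φ(78) = 24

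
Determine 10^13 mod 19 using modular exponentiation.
By repeated squaring (mod 19): 10^{1}≡10, 10^{2}≡5, 10^{4}≡6, 10^{8}≡17. Then 10^{13} = 10^{8+4+1} ≡ 17 × 6 × 10 ≡ 13 (mod 19)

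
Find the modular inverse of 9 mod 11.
Since 11 is prime, by Fermat 9^(-1) ≡ 9^{9} ≡ 5 mod 11. Verify: 9 × 5 = 45 ≡ 1 mod 11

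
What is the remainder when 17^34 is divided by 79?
By repeated squaring (mod 79): 17^{1}≡17, 17^{2}≡52, 17^{4}≡18, 17^{8}≡8, 17^{16}≡64, 17^{32}≡67. Then 17^{34} = 17^{32+2} ≡ 67 × 52 ≡ 8 (mod 79)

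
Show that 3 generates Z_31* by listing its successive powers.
3^1, 3^2, ..., 3^{30} mod 31: [3, 9, 27, 19, 26, 16, 17, 20, 29, 25, 13, 8, 24, 10, 30, 28, 22, 4, 12, 5, 15, 14, 11, 2, 6, 18, 23, 7, 21, 1]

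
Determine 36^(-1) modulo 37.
Since 37 is prime, by Fermat 36^(-1) ≡ 36^{35} ≡ 36 (mod 37). Verify: 36 × 36 = 1296 ≡ 1 (mod 37)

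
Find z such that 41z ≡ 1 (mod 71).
Since 71 is prime, by Fermat 41^(-1) ≡ 41^{69} ≡ 26 (mod 71). Verify: 41 × 26 = 1066 ≡ 1 (mod 71)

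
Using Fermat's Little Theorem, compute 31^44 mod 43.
By Fermat: 31^{42} ≡ 1 (mod 43). So 31^{44} = 31^{42} · 31^{2} ≡ 31^{2} ≡ 15 (mod 43)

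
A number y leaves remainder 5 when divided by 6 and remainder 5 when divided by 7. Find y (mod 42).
M = 6 × 7 = 42. M₁ = 7, y₁ ≡ 1 (mod 6). M₂ = 6, y₂ ≡ 6 (mod 7). y = 5×7×1 + 5×6×6 ≡ 5 (mod 42)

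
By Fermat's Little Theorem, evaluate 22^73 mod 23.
By Fermat: 22^{22} ≡ 1 (mod 23). 73 = 3×22 + 7. So 22^{73} ≡ 22^{7} ≡ 22 (mod 23)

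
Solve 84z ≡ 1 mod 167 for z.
Since 167 is prime, by Fermat 84^(-1) ≡ 84^{165} ≡ 2 mod 167. Verify: 84 × 2 = 168 ≡ 1 mod 167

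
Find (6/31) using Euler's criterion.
(6/31) = 6^{15} mod 31 = -1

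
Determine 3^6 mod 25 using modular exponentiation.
By repeated squaring (mod 25): 3^{1}≡3, 3^{2}≡9, 3^{4}≡6. Then 3^{6} = 3^{4+2} ≡ 6 × 9 ≡ 4 (mod 25)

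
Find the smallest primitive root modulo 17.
g = 3. Powers: [3, 9, 10, 13, 5, 15, 11, 16, ...] generates all 16 non-zero residues.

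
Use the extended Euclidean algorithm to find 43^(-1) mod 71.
Extended GCD: 43(-33) + 71(20) = 1. So 43^(-1) ≡ -33 ≡ 38 mod 71. Verify: 43 × 38 = 1634 ≡ 1 mod 71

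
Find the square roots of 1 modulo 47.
The square roots of 1 mod 47 are 1 and 46. Verify: 1² = 1 ≡ 1 mod 47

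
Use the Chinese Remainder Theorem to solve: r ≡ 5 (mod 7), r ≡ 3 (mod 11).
M = 7 × 11 = 77. M₁ = 11, y₁ ≡ 2 (mod 7). M₂ = 7, y₂ ≡ 8 (mod 11). r = 5×11×2 + 3×7×8 ≡ 47 (mod 77)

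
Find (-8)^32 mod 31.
Using Fermat: (-8)^{30} ≡ 1 mod 31. 32 ≡ 2 mod 30. So (-8)^{32} ≡ (-8)^{2} ≡ 2 mod 31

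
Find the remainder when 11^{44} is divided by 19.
By Fermat: 11^{18} ≡ 1 mod 19. 44 = 2×18 + 8. So 11^{44} ≡ 11^{8} ≡ 7 mod 19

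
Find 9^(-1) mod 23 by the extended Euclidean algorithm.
Extended GCD: 9(-5) + 23(2) = 1. So 9^(-1) ≡ -5 ≡ 18 mod 23. Verify: 9 × 18 = 162 ≡ 1 mod 23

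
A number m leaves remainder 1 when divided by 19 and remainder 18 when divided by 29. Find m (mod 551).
M = 19 × 29 = 551. M₁ = 29, y₁ ≡ 2 (mod 19). M₂ = 19, y₂ ≡ 26 (mod 29). m = 1×29×2 + 18×19×26 ≡ 134 (mod 551)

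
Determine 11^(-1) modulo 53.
Since 53 is prime, by Fermat 11^(-1) ≡ 11^{51} ≡ 29 (mod 53). Verify: 11 × 29 = 319 ≡ 1 (mod 53)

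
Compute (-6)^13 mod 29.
By repeated squaring mod 29: (-6)^{1}≡23, (-6)^{2}≡7, (-6)^{4}≡20, (-6)^{8}≡23. Then (-6)^{13} = (-6)^{8+4+1} ≡ 23 × 20 × 23 ≡ 24 mod 29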